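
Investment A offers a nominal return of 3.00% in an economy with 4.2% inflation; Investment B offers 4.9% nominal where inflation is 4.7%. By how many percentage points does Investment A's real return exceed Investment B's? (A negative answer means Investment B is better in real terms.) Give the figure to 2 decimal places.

-1.34

Investment A real return: 1.0300/1.042 − 1 = -1.152%.
Investment B real return: 1.049/1.047 − 1 = 0.191%.
Difference: -1.152 − 0.191 = -1.343 pp.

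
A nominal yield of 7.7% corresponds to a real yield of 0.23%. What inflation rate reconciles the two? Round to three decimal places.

7.453%

From (1+r_nom) = (1+r_real)(1+π), we get 1+π = (1 + 7.7%)/(1 + 0.23%) = 1.077/1.0023 ≈ 1.07453.
So π ≈ 7.4529%.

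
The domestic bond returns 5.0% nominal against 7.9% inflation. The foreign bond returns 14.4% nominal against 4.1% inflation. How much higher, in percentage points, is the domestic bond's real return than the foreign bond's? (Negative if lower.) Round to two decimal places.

-12.58

The domestic bond real return: 1.050/1.079 − 1 = -2.688%.
The foreign bond real return: 1.144/1.041 − 1 = 9.894%.
Difference: -2.688 − 9.894 = -12.582 pp.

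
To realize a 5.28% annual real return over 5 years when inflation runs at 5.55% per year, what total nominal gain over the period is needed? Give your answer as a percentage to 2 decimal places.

Required annual nominal rate: (1+5.28%)(1+5.55%) − 1 = 11.12304%.
Cumulative over 5 years: (1 + 0.1112304)^5 − 1 ≈ 0.69442.

69.44%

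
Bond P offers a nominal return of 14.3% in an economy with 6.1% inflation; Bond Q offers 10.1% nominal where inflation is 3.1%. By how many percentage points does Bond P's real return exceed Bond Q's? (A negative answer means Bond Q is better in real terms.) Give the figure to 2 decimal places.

Bond P real return: 1.143/1.061 − 1 = 7.729%.
Bond Q real return: 1.101/1.031 − 1 = 6.790%.
Difference: 7.729 − 6.790 = 0.939 pp.

0.94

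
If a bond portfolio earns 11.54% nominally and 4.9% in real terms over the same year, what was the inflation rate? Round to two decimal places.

6.33%

From (1+r_nom) = (1+r_real)(1+π), we get 1+π = (1 + 11.54%)/(1 + 4.9%) = 1.1154/1.049 ≈ 1.06330.
So π ≈ 6.3298%.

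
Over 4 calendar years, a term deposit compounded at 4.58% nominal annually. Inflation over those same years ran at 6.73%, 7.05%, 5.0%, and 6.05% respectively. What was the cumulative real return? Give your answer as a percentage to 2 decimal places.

Cumulative inflation factor: 1.0673 × 1.0705 × 1.050 × 1.0605 ≈ 1.27225.
Nominal growth factor: 1.19617. Real growth factor = 1.19617 / 1.27225 ≈ 0.94020.
Total real return ≈ -5.9798%.

-5.98%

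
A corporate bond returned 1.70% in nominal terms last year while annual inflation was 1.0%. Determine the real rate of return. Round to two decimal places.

Real return via the Fisher equation: (1 + 1.70%)/(1 + 1.0%) − 1 = 1.0170/1.010 − 1 ≈ 0.00693.

0.69%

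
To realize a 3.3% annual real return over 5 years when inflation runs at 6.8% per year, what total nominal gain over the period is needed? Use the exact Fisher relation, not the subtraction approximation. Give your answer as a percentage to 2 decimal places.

Required annual nominal rate: (1+3.3%)(1+6.8%) − 1 = 10.3244%.
Cumulative over 5 years: (1 + 0.103244)^5 − 1 ≈ 0.63440.

63.44%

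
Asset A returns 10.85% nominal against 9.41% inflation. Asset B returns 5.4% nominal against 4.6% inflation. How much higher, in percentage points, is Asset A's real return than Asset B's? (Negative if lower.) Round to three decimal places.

0.551

Asset A real return: 1.1085/1.0941 − 1 = 1.3162%.
Asset B real return: 1.054/1.046 − 1 = 0.7648%.
Difference: 1.3162 − 0.7648 = 0.5514 pp.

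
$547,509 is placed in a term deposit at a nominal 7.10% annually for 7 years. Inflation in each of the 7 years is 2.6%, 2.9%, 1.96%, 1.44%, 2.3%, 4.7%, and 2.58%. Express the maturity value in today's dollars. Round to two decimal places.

$737,616.71

Nominal value at maturity: $547,509 × (1 + 7.10%)^7 ≈ $884,947.61.
Price-level factor over 7 years: 1.026 × 1.029 × 1.0196 × 1.0144 × 1.023 × 1.047 × 1.0258 ≈ 1.1997391002.
The maturity value deflated by that factor is the answer in today's purchasing power.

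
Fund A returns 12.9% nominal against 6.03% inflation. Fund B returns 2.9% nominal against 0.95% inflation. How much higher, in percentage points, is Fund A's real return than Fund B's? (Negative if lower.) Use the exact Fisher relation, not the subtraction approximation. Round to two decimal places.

Fund A real return: 1.129/1.0603 − 1 = 6.479%.
Fund B real return: 1.029/1.0095 − 1 = 1.932%.
Difference: 6.479 − 1.932 = 4.547 pp.

4.55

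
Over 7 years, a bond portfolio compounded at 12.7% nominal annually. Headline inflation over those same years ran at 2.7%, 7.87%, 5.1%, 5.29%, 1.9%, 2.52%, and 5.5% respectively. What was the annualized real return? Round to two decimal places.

Cumulative inflation factor: 1.027 × 1.0787 × 1.051 × 1.0529 × 1.019 × 1.0252 × 1.055 ≈ 1.35113.
Nominal growth factor: 2.30923. Real growth factor = 2.30923 / 1.35113 ≈ 1.70911.
Annualized: 1.70911^(1/7) − 1 ≈ 0.07958.

7.96%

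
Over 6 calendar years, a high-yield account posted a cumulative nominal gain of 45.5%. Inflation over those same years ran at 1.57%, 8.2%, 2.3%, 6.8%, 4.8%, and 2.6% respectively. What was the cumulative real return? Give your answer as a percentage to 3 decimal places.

Cumulative inflation factor: 1.0157 × 1.082 × 1.023 × 1.068 × 1.048 × 1.026 ≈ 1.29107.
Nominal growth factor: 1.45500. Real growth factor = 1.45500 / 1.29107 ≈ 1.12698.
Total real return ≈ 12.6976%.

12.698%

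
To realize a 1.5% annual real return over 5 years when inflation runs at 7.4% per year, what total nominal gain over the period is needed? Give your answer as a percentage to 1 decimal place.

53.9%

Required annual nominal rate: (1+1.5%)(1+7.4%) − 1 = 9.011%.
Cumulative over 5 years: (1 + 0.09011)^5 − 1 ≈ 0.53940.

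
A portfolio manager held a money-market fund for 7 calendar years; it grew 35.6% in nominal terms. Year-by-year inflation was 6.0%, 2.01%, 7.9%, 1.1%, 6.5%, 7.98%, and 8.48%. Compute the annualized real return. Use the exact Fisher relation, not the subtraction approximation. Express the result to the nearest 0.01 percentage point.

-1.16%

Cumulative inflation factor: 1.060 × 1.0201 × 1.079 × 1.011 × 1.065 × 1.0798 × 1.0848 ≈ 1.47151.
Nominal growth factor: 1.35600. Real growth factor = 1.35600 / 1.47151 ≈ 0.92150.
Annualized: 0.92150^(1/7) − 1 ≈ -0.01161.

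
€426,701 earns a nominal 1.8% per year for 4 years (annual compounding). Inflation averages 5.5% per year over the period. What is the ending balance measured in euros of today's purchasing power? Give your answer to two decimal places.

€369,917.55

Nominal value at maturity: €426,701 × (1 + 1.8%)^4 ≈ €458,262.98.
Price-level factor over 4 years: (1 + 5.5%)^4 ≈ 1.2388246506.
Dividing the nominal maturity value by the price-level factor gives the value in today's money.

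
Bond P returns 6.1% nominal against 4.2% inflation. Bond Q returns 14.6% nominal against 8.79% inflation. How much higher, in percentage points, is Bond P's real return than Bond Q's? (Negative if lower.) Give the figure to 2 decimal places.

-3.52

Bond P real return: 1.061/1.042 − 1 = 1.823%.
Bond Q real return: 1.146/1.0879 − 1 = 5.341%.
Difference: 1.823 − 5.341 = -3.518 pp.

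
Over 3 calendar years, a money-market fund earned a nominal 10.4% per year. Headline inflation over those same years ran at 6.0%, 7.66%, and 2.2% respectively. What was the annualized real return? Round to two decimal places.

4.88%

Cumulative inflation factor: 1.060 × 1.0766 × 1.022 ≈ 1.16630.
Nominal growth factor: 1.34557. Real growth factor = 1.34557 / 1.16630 ≈ 1.15371.
Annualized: 1.15371^(1/3) − 1 ≈ 0.04881.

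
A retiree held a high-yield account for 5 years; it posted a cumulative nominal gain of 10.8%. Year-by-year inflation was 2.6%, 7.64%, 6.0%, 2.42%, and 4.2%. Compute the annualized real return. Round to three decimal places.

Cumulative inflation factor: 1.026 × 1.0764 × 1.060 × 1.0242 × 1.042 ≈ 1.24934.
Nominal growth factor: 1.10800. Real growth factor = 1.10800 / 1.24934 ≈ 0.88687.
Annualized: 0.88687^(1/5) − 1 ≈ -0.02373.

-2.373%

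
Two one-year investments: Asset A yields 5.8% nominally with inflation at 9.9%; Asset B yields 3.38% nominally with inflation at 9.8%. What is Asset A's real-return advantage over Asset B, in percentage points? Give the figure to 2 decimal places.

Asset A real return: 1.058/1.099 − 1 = -3.731%.
Asset B real return: 1.0338/1.098 − 1 = -5.847%.
Difference: -3.731 − (-5.847) = 2.116 pp.

2.12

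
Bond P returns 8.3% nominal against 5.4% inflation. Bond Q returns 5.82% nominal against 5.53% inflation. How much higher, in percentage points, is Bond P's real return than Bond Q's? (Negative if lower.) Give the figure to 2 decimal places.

Bond P real return: 1.083/1.054 − 1 = 2.751%.
Bond Q real return: 1.0582/1.0553 − 1 = 0.275%.
Difference: 2.751 − 0.275 = 2.476 pp.

2.48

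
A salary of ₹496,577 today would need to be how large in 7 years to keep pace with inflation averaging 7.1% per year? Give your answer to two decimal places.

Cumulative price-level factor: (1+7.1%)^7 ≈ 1.6163160884.
The nominal amount required is ₹496,577 scaled up by that factor.

₹802,625.39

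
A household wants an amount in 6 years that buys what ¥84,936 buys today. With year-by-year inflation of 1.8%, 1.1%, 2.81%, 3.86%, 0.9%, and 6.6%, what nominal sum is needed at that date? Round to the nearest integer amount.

¥100,397

Cumulative price-level factor: 1.018 × 1.011 × 1.0281 × 1.0386 × 1.009 × 1.066 ≈ 1.1820367576.
Multiplying ¥84,936 by the price-level factor gives the future nominal sum.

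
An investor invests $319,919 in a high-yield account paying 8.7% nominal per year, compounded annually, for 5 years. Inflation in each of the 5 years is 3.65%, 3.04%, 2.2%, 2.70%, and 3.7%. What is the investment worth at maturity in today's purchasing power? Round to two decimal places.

$417,650.02

Nominal value at maturity: $319,919 × (1 + 8.7%)^5 ≈ $485,498.35.
Price-level factor over 5 years: 1.0365 × 1.0304 × 1.022 × 1.0270 × 1.037 ≈ 1.1624525974.
The maturity value deflated by that factor is the answer in today's purchasing power.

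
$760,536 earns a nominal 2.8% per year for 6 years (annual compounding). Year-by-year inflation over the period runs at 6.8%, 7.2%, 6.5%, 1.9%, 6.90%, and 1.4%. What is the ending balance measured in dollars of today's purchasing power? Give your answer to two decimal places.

$666,458.29

Nominal value at maturity: $760,536 × (1 + 2.8%)^6 ≈ $897,590.95.
Price-level factor over 6 years: 1.068 × 1.072 × 1.065 × 1.019 × 1.0690 × 1.014 ≈ 1.3468073879.
Dividing the nominal maturity value by the price-level factor gives the value in today's money.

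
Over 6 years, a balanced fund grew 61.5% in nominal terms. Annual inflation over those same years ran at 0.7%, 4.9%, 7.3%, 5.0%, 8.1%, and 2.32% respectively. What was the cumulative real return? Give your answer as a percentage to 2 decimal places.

22.69%

Cumulative inflation factor: 1.007 × 1.049 × 1.073 × 1.050 × 1.081 × 1.0232 ≈ 1.31638.
Nominal growth factor: 1.61500. Real growth factor = 1.61500 / 1.31638 ≈ 1.22685.
Total real return ≈ 22.6852%.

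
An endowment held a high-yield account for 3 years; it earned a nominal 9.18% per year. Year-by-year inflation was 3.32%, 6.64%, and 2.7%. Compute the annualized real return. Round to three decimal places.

4.773%

Cumulative inflation factor: 1.0332 × 1.0664 × 1.027 ≈ 1.13155.
Nominal growth factor: 1.30146. Real growth factor = 1.30146 / 1.13155 ≈ 1.15015.
Annualized: 1.15015^(1/3) − 1 ≈ 0.04773.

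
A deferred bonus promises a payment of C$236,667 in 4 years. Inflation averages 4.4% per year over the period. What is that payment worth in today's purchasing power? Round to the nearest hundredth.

Price-level factor over 4 years: (1 + 4.4%)^4 ≈ 1.1879604841.
Purchasing power today: C$236,667 divided by that factor.

C$199,221.27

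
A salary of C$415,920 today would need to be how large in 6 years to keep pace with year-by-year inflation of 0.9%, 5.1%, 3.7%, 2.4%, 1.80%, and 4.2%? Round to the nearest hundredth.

Cumulative price-level factor: 1.009 × 1.051 × 1.037 × 1.024 × 1.0180 × 1.042 ≈ 1.1945053308.
Multiplying C$415,920 by the price-level factor gives the future nominal sum.

C$496,818.66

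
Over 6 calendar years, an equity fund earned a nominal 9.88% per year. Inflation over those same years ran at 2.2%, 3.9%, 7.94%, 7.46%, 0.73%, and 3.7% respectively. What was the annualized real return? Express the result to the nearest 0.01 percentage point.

Cumulative inflation factor: 1.022 × 1.039 × 1.0794 × 1.0746 × 1.0073 × 1.037 ≈ 1.28657.
Nominal growth factor: 1.76000. Real growth factor = 1.76000 / 1.28657 ≈ 1.36798.
Annualized: 1.36798^(1/6) − 1 ≈ 0.05361.

5.36%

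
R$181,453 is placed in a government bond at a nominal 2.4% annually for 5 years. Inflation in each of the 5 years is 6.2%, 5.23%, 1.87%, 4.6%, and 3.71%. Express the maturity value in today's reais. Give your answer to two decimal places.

R$165,425.03

Nominal value at maturity: R$181,453 × (1 + 2.4%)^5 ≈ R$204,297.92.
Price-level factor over 5 years: 1.062 × 1.0523 × 1.0187 × 1.046 × 1.0371 ≈ 1.2349879272.
The maturity value deflated by that factor is the answer in today's purchasing power.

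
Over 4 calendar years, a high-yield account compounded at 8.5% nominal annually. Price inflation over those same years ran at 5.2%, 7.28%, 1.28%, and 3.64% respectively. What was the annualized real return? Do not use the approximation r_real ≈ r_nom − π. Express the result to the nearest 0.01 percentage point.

4.00%

Cumulative inflation factor: 1.052 × 1.0728 × 1.0128 × 1.0364 ≈ 1.18464.
Nominal growth factor: 1.38586. Real growth factor = 1.38586 / 1.18464 ≈ 1.16986.
Annualized: 1.16986^(1/4) − 1 ≈ 0.04000.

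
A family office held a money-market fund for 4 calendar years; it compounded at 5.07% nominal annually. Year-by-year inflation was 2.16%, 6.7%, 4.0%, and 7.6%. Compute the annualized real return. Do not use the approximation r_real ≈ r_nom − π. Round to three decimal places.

Cumulative inflation factor: 1.0216 × 1.067 × 1.040 × 1.076 ≈ 1.21981.
Nominal growth factor: 1.21875. Real growth factor = 1.21875 / 1.21981 ≈ 0.99913.
Annualized: 0.99913^(1/4) − 1 ≈ -0.00022.

-0.022%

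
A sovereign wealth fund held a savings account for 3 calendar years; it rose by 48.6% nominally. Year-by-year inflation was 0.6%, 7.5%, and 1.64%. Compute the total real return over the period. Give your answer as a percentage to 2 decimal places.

35.19%

Cumulative inflation factor: 1.006 × 1.075 × 1.0164 ≈ 1.09919.
Nominal growth factor: 1.48600. Real growth factor = 1.48600 / 1.09919 ≈ 1.35191.
Total real return ≈ 35.1910%.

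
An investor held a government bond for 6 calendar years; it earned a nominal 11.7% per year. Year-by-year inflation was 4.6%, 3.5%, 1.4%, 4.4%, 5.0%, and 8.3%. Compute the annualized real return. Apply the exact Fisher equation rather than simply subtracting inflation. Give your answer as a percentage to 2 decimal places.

6.88%

Cumulative inflation factor: 1.046 × 1.035 × 1.014 × 1.044 × 1.050 × 1.083 ≈ 1.30325.
Nominal growth factor: 1.94231. Real growth factor = 1.94231 / 1.30325 ≈ 1.49036.
Annualized: 1.49036^(1/6) − 1 ≈ 0.06876.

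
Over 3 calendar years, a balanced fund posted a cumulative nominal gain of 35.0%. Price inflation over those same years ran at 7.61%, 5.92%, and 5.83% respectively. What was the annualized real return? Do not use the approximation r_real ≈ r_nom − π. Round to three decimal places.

3.824%

Cumulative inflation factor: 1.0761 × 1.0592 × 1.0583 ≈ 1.20626.
Nominal growth factor: 1.35000. Real growth factor = 1.35000 / 1.20626 ≈ 1.11917.
Annualized: 1.11917^(1/3) − 1 ≈ 0.03824.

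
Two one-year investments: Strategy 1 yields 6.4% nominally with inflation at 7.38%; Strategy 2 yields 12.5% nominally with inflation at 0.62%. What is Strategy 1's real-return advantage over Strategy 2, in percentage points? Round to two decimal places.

Strategy 1 real return: 1.064/1.0738 − 1 = -0.913%.
Strategy 2 real return: 1.125/1.0062 − 1 = 11.807%.
Difference: -0.913 − 11.807 = -12.720 pp.

-12.72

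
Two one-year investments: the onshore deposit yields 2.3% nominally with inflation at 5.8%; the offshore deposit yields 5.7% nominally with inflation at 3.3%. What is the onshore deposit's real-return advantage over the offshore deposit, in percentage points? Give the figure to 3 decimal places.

-5.631

The onshore deposit real return: 1.023/1.058 − 1 = -3.3081%.
The offshore deposit real return: 1.057/1.033 − 1 = 2.3233%.
Difference: -3.3081 − 2.3233 = -5.6314 pp.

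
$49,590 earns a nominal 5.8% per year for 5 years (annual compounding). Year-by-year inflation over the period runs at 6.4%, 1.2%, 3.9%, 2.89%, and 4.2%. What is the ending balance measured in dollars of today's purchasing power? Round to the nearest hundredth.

Nominal value at maturity: $49,590 × (1 + 5.8%)^5 ≈ $65,738.90.
Price-level factor over 5 years: 1.064 × 1.012 × 1.039 × 1.0289 × 1.042 ≈ 1.1994401277.
The maturity value deflated by that factor is the answer in today's purchasing power.

$54,807.99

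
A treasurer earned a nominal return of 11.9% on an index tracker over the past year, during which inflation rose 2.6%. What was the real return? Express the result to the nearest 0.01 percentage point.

9.06%

Real return via the Fisher equation: (1 + 11.9%)/(1 + 2.6%) − 1 = 1.119/1.026 − 1 ≈ 0.09064.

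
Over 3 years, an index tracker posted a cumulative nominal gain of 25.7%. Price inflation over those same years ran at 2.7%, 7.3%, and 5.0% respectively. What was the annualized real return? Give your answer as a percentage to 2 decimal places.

2.80%

Cumulative inflation factor: 1.027 × 1.073 × 1.050 ≈ 1.15707.
Nominal growth factor: 1.25700. Real growth factor = 1.25700 / 1.15707 ≈ 1.08637.
Annualized: 1.08637^(1/3) − 1 ≈ 0.02800.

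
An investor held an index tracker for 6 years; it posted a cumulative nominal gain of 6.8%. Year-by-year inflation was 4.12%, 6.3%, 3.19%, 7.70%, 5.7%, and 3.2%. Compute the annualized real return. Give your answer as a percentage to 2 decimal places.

-3.73%

Cumulative inflation factor: 1.0412 × 1.063 × 1.0319 × 1.0770 × 1.057 × 1.032 ≈ 1.34176.
Nominal growth factor: 1.06800. Real growth factor = 1.06800 / 1.34176 ≈ 0.79597.
Annualized: 0.79597^(1/6) − 1 ≈ -0.03732.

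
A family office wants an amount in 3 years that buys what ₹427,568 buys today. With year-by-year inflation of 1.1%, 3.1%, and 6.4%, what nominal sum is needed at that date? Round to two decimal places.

Cumulative price-level factor: 1.011 × 1.031 × 1.064 = 1.109050824.
Multiplying ₹427,568 by the price-level factor gives the future nominal sum.

₹474,194.64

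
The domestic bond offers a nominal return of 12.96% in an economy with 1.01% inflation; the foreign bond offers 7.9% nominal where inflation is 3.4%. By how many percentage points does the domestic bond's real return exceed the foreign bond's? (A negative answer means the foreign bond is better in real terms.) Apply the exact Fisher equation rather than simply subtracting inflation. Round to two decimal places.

7.48

The domestic bond real return: 1.1296/1.0101 − 1 = 11.831%.
The foreign bond real return: 1.079/1.034 − 1 = 4.352%.
Difference: 11.831 − 4.352 = 7.479 pp.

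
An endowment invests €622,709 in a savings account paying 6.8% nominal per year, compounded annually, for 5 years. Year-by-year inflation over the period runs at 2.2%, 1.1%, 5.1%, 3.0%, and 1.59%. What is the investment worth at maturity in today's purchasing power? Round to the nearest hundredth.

Nominal value at maturity: €622,709 × (1 + 6.8%)^5 ≈ €865,249.60.
Price-level factor over 5 years: 1.022 × 1.011 × 1.051 × 1.030 × 1.0159 ≈ 1.1362998581.
The maturity value deflated by that factor is the answer in today's purchasing power.

€761,462.38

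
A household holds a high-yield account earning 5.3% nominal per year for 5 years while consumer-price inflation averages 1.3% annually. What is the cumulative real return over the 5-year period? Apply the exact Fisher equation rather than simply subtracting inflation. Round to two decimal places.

21.37%

The annual real rate is (1+5.3%)/(1+1.3%) − 1 = 3.9487%.
Compounded over 5 years: (1 + 0.039487)^5 − 1 ≈ 0.21365.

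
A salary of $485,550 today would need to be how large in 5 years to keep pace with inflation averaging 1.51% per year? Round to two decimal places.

$523,332.97

Cumulative price-level factor: (1+1.51%)^5 ≈ 1.0778147902.
The nominal amount required is $485,550 scaled up by that factor.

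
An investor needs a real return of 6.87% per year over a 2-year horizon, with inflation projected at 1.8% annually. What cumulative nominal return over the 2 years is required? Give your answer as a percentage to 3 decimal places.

18.361%

Required annual nominal rate: (1+6.87%)(1+1.8%) − 1 = 8.79366%.
Cumulative over 2 years: (1 + 0.0879366)^2 − 1 ≈ 0.18361.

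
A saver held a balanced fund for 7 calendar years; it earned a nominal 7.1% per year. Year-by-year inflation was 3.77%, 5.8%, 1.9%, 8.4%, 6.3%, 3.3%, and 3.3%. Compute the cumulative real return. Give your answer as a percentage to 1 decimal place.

Cumulative inflation factor: 1.0377 × 1.058 × 1.019 × 1.084 × 1.063 × 1.033 × 1.033 ≈ 1.37561.
Nominal growth factor: 1.61632. Real growth factor = 1.61632 / 1.37561 ≈ 1.17498.
Total real return ≈ 17.4983%.

17.5%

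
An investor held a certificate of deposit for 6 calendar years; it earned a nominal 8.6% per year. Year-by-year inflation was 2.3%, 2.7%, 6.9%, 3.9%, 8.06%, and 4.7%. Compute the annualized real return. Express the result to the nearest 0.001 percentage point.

Cumulative inflation factor: 1.023 × 1.027 × 1.069 × 1.039 × 1.0806 × 1.047 ≈ 1.32023.
Nominal growth factor: 1.64051. Real growth factor = 1.64051 / 1.32023 ≈ 1.24259.
Annualized: 1.24259^(1/6) − 1 ≈ 0.03686.

3.686%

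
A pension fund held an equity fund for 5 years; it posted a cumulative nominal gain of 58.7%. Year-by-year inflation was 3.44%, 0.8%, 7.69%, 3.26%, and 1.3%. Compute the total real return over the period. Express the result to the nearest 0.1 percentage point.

35.1%

Cumulative inflation factor: 1.0344 × 1.008 × 1.0769 × 1.0326 × 1.013 ≈ 1.17454.
Nominal growth factor: 1.58700. Real growth factor = 1.58700 / 1.17454 ≈ 1.35117.
Total real return ≈ 35.1173%.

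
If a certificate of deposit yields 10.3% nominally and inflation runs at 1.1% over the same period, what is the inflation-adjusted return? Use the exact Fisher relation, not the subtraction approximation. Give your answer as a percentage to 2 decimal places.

9.10%

Real return via the Fisher equation: (1 + 10.3%)/(1 + 1.1%) − 1 = 1.103/1.011 − 1 ≈ 0.09100.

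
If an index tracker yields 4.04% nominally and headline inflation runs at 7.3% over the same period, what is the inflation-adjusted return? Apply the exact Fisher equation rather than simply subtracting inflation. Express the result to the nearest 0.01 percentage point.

-3.04%

Real return via the Fisher equation: (1 + 4.04%)/(1 + 7.3%) − 1 = 1.0404/1.073 − 1 ≈ -0.03038.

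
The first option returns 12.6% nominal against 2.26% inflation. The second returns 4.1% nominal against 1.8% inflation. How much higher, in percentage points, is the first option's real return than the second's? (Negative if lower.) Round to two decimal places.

The first option real return: 1.126/1.0226 − 1 = 10.111%.
The second real return: 1.041/1.018 − 1 = 2.259%.
Difference: 10.111 − 2.259 = 7.852 pp.

7.85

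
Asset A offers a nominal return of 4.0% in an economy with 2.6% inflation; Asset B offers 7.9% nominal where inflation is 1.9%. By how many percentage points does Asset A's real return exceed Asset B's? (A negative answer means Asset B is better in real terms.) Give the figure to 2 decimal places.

-4.52

Asset A real return: 1.040/1.026 − 1 = 1.365%.
Asset B real return: 1.079/1.019 − 1 = 5.888%.
Difference: 1.365 − 5.888 = -4.523 pp.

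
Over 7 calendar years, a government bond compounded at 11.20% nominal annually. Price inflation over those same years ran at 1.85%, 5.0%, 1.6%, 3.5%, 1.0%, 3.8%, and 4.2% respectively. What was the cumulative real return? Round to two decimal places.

Cumulative inflation factor: 1.0185 × 1.050 × 1.016 × 1.035 × 1.010 × 1.038 × 1.042 ≈ 1.22849.
Nominal growth factor: 2.10249. Real growth factor = 2.10249 / 1.22849 ≈ 1.71144.
Total real return ≈ 71.1444%.

71.14%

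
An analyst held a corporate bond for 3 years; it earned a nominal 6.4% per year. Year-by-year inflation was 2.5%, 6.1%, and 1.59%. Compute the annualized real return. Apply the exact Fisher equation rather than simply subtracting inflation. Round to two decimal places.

2.92%

Cumulative inflation factor: 1.025 × 1.061 × 1.0159 ≈ 1.10482.
Nominal growth factor: 1.20455. Real growth factor = 1.20455 / 1.10482 ≈ 1.09027.
Annualized: 1.09027^(1/3) − 1 ≈ 0.02923.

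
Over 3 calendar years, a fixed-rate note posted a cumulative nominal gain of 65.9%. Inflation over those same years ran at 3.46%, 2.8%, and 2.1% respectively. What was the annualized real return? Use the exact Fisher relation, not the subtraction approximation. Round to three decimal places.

15.173%

Cumulative inflation factor: 1.0346 × 1.028 × 1.021 ≈ 1.08590.
Nominal growth factor: 1.65900. Real growth factor = 1.65900 / 1.08590 ≈ 1.52776.
Annualized: 1.52776^(1/3) − 1 ≈ 0.15173.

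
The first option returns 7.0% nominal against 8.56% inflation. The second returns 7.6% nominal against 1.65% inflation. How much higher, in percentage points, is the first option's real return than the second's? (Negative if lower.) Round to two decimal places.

-7.29

The first option real return: 1.070/1.0856 − 1 = -1.437%.
The second real return: 1.076/1.0165 − 1 = 5.853%.
Difference: -1.437 − 5.853 = -7.290 pp.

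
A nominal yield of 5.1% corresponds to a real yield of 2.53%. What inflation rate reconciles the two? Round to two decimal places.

From (1+r_nom) = (1+r_real)(1+π), we get 1+π = (1 + 5.1%)/(1 + 2.53%) = 1.051/1.0253 ≈ 1.02507.
So π ≈ 2.5066%.

2.51%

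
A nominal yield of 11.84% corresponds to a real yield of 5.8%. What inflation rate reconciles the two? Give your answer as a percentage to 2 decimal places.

5.71%

From (1+r_nom) = (1+r_real)(1+π), we get 1+π = (1 + 11.84%)/(1 + 5.8%) = 1.1184/1.058 ≈ 1.05709.
So π ≈ 5.7089%.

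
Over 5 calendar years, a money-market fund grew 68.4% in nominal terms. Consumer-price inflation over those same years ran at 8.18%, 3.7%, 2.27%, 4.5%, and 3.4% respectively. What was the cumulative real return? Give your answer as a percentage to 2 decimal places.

Cumulative inflation factor: 1.0818 × 1.037 × 1.0227 × 1.045 × 1.034 ≈ 1.23968.
Nominal growth factor: 1.68400. Real growth factor = 1.68400 / 1.23968 ≈ 1.35841.
Total real return ≈ 35.8411%.

35.84%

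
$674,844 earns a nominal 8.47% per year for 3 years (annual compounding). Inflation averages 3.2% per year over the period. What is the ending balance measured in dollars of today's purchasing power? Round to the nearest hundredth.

$783,597.82

Nominal value at maturity: $674,844 × (1 + 8.47%)^3 ≈ $861,256.10.
Price-level factor over 3 years: (1 + 3.2%)^3 = 1.099104768.
The maturity value deflated by that factor is the answer in today's purchasing power.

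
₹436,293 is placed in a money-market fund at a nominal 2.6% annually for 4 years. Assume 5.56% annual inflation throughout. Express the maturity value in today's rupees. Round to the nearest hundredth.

₹389,376.88

Nominal value at maturity: ₹436,293 × (1 + 2.6%)^4 ≈ ₹483,467.95.
Price-level factor over 4 years: (1 + 5.56%)^4 ≈ 1.2416452350.
The maturity value deflated by that factor is the answer in today's purchasing power.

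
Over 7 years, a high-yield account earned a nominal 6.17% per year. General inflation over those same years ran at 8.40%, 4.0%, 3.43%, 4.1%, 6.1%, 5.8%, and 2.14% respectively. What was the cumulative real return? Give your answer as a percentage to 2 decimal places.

Cumulative inflation factor: 1.0840 × 1.040 × 1.0343 × 1.041 × 1.061 × 1.058 × 1.0214 ≈ 1.39174.
Nominal growth factor: 1.52059. Real growth factor = 1.52059 / 1.39174 ≈ 1.09259.
Total real return ≈ 9.2587%.

9.26%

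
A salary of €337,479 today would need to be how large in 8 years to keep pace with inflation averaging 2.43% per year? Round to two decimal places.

Cumulative price-level factor: (1+2.43%)^8 ≈ 1.2117621466.
The nominal amount required is €337,479 scaled up by that factor.

€408,944.28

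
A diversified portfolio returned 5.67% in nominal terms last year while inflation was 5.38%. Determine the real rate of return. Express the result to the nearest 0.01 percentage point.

Real return via the Fisher equation: (1 + 5.67%)/(1 + 5.38%) − 1 = 1.0567/1.0538 − 1 ≈ 0.00275.

0.28%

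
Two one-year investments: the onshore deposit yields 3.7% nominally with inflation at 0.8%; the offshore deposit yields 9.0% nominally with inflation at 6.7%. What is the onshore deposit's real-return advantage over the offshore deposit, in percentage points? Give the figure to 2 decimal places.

The onshore deposit real return: 1.037/1.008 − 1 = 2.877%.
The offshore deposit real return: 1.090/1.067 − 1 = 2.156%.
Difference: 2.877 − 2.156 = 0.721 pp.

0.72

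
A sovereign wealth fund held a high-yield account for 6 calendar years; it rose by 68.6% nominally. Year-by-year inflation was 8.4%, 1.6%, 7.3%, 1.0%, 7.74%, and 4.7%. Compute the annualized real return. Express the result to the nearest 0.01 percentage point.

Cumulative inflation factor: 1.084 × 1.016 × 1.073 × 1.010 × 1.0774 × 1.047 ≈ 1.34638.
Nominal growth factor: 1.68600. Real growth factor = 1.68600 / 1.34638 ≈ 1.25225.
Annualized: 1.25225^(1/6) − 1 ≈ 0.03820.

3.82%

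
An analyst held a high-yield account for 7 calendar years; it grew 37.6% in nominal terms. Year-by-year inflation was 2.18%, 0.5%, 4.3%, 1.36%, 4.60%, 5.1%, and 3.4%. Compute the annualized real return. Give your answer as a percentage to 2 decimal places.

1.57%

Cumulative inflation factor: 1.0218 × 1.005 × 1.043 × 1.0136 × 1.0460 × 1.051 × 1.034 ≈ 1.23406.
Nominal growth factor: 1.37600. Real growth factor = 1.37600 / 1.23406 ≈ 1.11501.
Annualized: 1.11501^(1/7) − 1 ≈ 0.01567.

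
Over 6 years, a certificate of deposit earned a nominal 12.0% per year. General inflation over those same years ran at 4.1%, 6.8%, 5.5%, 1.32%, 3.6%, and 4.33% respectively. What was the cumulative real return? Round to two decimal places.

Cumulative inflation factor: 1.041 × 1.068 × 1.055 × 1.0132 × 1.036 × 1.0433 ≈ 1.28451.
Nominal growth factor: 1.97382. Real growth factor = 1.97382 / 1.28451 ≈ 1.53663.
Total real return ≈ 53.6631%.

53.66%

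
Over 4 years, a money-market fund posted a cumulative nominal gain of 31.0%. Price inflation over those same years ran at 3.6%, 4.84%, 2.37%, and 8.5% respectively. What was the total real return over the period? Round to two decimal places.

8.59%

Cumulative inflation factor: 1.036 × 1.0484 × 1.0237 × 1.085 ≈ 1.20639.
Nominal growth factor: 1.31000. Real growth factor = 1.31000 / 1.20639 ≈ 1.08588.
Total real return ≈ 8.5881%.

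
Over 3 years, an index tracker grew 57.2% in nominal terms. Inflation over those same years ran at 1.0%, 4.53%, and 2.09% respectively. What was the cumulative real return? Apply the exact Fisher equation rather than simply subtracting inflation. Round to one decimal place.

45.9%

Cumulative inflation factor: 1.010 × 1.0453 × 1.0209 ≈ 1.07782.
Nominal growth factor: 1.57200. Real growth factor = 1.57200 / 1.07782 ≈ 1.45850.
Total real return ≈ 45.8502%.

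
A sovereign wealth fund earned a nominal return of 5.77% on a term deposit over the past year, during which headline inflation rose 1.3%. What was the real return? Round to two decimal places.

4.41%

Real return via the Fisher equation: (1 + 5.77%)/(1 + 1.3%) − 1 = 1.0577/1.013 − 1 ≈ 0.04413.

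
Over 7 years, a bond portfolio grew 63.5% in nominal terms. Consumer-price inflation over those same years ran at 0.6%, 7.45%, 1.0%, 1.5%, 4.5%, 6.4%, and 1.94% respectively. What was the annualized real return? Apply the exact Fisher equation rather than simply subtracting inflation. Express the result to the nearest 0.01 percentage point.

Cumulative inflation factor: 1.006 × 1.0745 × 1.010 × 1.015 × 1.045 × 1.064 × 1.0194 ≈ 1.25601.
Nominal growth factor: 1.63500. Real growth factor = 1.63500 / 1.25601 ≈ 1.30174.
Annualized: 1.30174^(1/7) − 1 ≈ 0.03839.

3.84%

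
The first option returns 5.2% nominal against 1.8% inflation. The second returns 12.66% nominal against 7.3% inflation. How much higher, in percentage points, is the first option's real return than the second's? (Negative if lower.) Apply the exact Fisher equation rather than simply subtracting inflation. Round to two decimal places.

The first option real return: 1.052/1.018 − 1 = 3.340%.
The second real return: 1.1266/1.073 − 1 = 4.995%.
Difference: 3.340 − 4.995 = -1.655 pp.

-1.66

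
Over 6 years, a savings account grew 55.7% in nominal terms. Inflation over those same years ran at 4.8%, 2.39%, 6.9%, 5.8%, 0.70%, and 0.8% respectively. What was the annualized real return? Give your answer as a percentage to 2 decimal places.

3.98%

Cumulative inflation factor: 1.048 × 1.0239 × 1.069 × 1.058 × 1.0070 × 1.008 ≈ 1.23189.
Nominal growth factor: 1.55700. Real growth factor = 1.55700 / 1.23189 ≈ 1.26391.
Annualized: 1.26391^(1/6) − 1 ≈ 0.03981.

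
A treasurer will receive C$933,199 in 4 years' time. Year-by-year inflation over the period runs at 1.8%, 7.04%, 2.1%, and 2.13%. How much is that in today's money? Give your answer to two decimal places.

C$821,299.03

Price-level factor over 4 years: 1.018 × 1.0704 × 1.021 × 1.0213 ≈ 1.1362475307.
Purchasing power today: C$933,199 divided by that factor.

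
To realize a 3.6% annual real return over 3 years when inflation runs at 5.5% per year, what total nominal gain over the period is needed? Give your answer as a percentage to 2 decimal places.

30.57%

Required annual nominal rate: (1+3.6%)(1+5.5%) − 1 = 9.298%.
Cumulative over 3 years: (1 + 0.09298)^3 − 1 ≈ 0.30568.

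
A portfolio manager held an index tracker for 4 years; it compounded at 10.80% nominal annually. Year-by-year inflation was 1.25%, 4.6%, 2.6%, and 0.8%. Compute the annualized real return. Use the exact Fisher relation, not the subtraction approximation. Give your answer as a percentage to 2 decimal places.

8.31%

Cumulative inflation factor: 1.0125 × 1.046 × 1.026 × 1.008 ≈ 1.09530.
Nominal growth factor: 1.50716. Real growth factor = 1.50716 / 1.09530 ≈ 1.37602.
Annualized: 1.37602^(1/4) − 1 ≈ 0.08307.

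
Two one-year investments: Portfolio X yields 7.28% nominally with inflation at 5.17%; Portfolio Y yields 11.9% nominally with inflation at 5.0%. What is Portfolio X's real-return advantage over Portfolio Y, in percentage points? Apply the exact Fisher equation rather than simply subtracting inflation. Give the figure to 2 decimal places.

Portfolio X real return: 1.0728/1.0517 − 1 = 2.006%.
Portfolio Y real return: 1.119/1.050 − 1 = 6.571%.
Difference: 2.006 − 6.571 = -4.565 pp.

-4.57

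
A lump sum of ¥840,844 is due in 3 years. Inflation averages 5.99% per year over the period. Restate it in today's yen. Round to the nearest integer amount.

Price-level factor over 3 years: (1 + 5.99%)^3 ≈ 1.1906789518.
Purchasing power today: ¥840,844 divided by that factor.

¥706,189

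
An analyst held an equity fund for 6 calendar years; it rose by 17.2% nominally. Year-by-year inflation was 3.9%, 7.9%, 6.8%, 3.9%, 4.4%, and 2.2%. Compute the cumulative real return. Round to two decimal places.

-11.70%

Cumulative inflation factor: 1.039 × 1.079 × 1.068 × 1.039 × 1.044 × 1.022 ≈ 1.32732.
Nominal growth factor: 1.17200. Real growth factor = 1.17200 / 1.32732 ≈ 0.88298.
Total real return ≈ -11.7017%.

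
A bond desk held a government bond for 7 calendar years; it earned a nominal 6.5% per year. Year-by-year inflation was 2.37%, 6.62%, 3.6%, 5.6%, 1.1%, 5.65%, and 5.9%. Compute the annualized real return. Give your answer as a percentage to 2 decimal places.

2.02%

Cumulative inflation factor: 1.0237 × 1.0662 × 1.036 × 1.056 × 1.011 × 1.0565 × 1.059 ≈ 1.35068.
Nominal growth factor: 1.55399. Real growth factor = 1.55399 / 1.35068 ≈ 1.15052.
Annualized: 1.15052^(1/7) − 1 ≈ 0.02023.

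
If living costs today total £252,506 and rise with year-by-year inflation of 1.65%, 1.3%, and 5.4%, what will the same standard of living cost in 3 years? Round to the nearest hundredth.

Cumulative price-level factor: 1.0165 × 1.013 × 1.054 = 1.085319083.
The nominal amount required is £252,506 scaled up by that factor.

£274,049.58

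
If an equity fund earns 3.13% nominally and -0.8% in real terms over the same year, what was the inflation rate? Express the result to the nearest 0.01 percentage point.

3.96%

From (1+r_nom) = (1+r_real)(1+π), we get 1+π = (1 + 3.13%)/(1 − 0.8%) = 1.0313/0.992 ≈ 1.03962.
So π ≈ 3.9617%.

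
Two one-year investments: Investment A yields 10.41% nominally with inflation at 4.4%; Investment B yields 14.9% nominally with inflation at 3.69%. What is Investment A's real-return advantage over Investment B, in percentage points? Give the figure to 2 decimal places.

Investment A real return: 1.1041/1.044 − 1 = 5.757%.
Investment B real return: 1.149/1.0369 − 1 = 10.811%.
Difference: 5.757 − 10.811 = -5.054 pp.

-5.05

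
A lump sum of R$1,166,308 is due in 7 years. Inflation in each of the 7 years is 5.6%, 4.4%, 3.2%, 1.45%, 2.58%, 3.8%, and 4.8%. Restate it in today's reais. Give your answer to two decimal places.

R$905,515.23

Price-level factor over 7 years: 1.056 × 1.044 × 1.032 × 1.0145 × 1.0258 × 1.038 × 1.048 ≈ 1.2880048442.
Purchasing power today: R$1,166,308 divided by that factor.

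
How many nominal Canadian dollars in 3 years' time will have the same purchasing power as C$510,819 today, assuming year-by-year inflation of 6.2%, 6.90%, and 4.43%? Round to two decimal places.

C$605,612.10

Cumulative price-level factor: 1.062 × 1.0690 × 1.0443 = 1.1855708154.
The nominal amount required is C$510,819 scaled up by that factor.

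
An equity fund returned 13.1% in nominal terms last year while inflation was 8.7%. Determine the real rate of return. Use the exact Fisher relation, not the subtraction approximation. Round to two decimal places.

Real return via the Fisher equation: (1 + 13.1%)/(1 + 8.7%) − 1 = 1.131/1.087 − 1 ≈ 0.04048.

4.05%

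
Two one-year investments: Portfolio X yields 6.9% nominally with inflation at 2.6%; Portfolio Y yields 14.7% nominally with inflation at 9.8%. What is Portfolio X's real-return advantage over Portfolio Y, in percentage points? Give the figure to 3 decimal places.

-0.272

Portfolio X real return: 1.069/1.026 − 1 = 4.1910%.
Portfolio Y real return: 1.147/1.098 − 1 = 4.4627%.
Difference: 4.1910 − 4.4627 = -0.2717 pp.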